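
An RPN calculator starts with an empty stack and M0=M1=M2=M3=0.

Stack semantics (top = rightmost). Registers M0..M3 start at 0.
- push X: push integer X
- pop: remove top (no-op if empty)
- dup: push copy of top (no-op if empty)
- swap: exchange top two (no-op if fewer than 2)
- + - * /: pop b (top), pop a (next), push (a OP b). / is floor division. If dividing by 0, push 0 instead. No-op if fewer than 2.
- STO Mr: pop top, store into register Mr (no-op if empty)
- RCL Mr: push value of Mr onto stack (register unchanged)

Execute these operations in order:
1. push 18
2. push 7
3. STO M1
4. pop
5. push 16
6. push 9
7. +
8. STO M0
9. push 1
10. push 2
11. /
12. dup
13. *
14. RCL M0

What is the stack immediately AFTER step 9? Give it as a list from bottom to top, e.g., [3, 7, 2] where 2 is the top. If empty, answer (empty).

After op 1 (push 18): stack=[18] mem=[0,0,0,0]
After op 2 (push 7): stack=[18,7] mem=[0,0,0,0]
After op 3 (STO M1): stack=[18] mem=[0,7,0,0]
After op 4 (pop): stack=[empty] mem=[0,7,0,0]
After op 5 (push 16): stack=[16] mem=[0,7,0,0]
After op 6 (push 9): stack=[16,9] mem=[0,7,0,0]
After op 7 (+): stack=[25] mem=[0,7,0,0]
After op 8 (STO M0): stack=[empty] mem=[25,7,0,0]
After op 9 (push 1): stack=[1] mem=[25,7,0,0]

[1]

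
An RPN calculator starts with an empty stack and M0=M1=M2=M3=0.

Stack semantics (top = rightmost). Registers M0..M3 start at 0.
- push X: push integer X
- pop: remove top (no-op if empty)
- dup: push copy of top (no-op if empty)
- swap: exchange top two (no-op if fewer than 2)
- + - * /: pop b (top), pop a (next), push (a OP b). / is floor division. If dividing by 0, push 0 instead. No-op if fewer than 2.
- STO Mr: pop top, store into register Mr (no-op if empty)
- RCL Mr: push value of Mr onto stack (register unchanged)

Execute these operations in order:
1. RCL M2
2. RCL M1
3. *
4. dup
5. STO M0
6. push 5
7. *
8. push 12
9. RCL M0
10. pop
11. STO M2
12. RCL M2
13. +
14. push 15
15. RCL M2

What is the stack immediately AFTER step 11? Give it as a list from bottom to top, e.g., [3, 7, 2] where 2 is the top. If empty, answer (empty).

After op 1 (RCL M2): stack=[0] mem=[0,0,0,0]
After op 2 (RCL M1): stack=[0,0] mem=[0,0,0,0]
After op 3 (*): stack=[0] mem=[0,0,0,0]
After op 4 (dup): stack=[0,0] mem=[0,0,0,0]
After op 5 (STO M0): stack=[0] mem=[0,0,0,0]
After op 6 (push 5): stack=[0,5] mem=[0,0,0,0]
After op 7 (*): stack=[0] mem=[0,0,0,0]
After op 8 (push 12): stack=[0,12] mem=[0,0,0,0]
After op 9 (RCL M0): stack=[0,12,0] mem=[0,0,0,0]
After op 10 (pop): stack=[0,12] mem=[0,0,0,0]
After op 11 (STO M2): stack=[0] mem=[0,0,12,0]

[0]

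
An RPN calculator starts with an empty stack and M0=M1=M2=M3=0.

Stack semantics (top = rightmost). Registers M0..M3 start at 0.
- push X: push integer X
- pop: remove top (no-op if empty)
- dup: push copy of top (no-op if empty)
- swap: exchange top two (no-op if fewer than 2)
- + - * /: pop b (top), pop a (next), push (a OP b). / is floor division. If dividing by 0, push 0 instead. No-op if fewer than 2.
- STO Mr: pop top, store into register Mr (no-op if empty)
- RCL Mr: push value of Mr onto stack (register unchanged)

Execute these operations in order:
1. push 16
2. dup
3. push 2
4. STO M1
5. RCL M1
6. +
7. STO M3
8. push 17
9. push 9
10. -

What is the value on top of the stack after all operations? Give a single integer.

After op 1 (push 16): stack=[16] mem=[0,0,0,0]
After op 2 (dup): stack=[16,16] mem=[0,0,0,0]
After op 3 (push 2): stack=[16,16,2] mem=[0,0,0,0]
After op 4 (STO M1): stack=[16,16] mem=[0,2,0,0]
After op 5 (RCL M1): stack=[16,16,2] mem=[0,2,0,0]
After op 6 (+): stack=[16,18] mem=[0,2,0,0]
After op 7 (STO M3): stack=[16] mem=[0,2,0,18]
After op 8 (push 17): stack=[16,17] mem=[0,2,0,18]
After op 9 (push 9): stack=[16,17,9] mem=[0,2,0,18]
After op 10 (-): stack=[16,8] mem=[0,2,0,18]

Answer: 8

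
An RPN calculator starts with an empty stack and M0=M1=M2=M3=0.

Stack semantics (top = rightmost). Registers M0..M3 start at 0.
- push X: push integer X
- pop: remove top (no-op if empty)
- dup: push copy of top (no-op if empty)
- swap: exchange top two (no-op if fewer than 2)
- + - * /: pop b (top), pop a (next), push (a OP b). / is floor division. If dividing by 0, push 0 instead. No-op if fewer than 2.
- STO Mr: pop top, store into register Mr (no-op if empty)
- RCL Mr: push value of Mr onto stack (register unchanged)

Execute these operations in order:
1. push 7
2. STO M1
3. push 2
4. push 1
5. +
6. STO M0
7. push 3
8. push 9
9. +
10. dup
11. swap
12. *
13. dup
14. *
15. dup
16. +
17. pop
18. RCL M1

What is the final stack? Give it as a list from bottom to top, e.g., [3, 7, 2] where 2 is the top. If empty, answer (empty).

After op 1 (push 7): stack=[7] mem=[0,0,0,0]
After op 2 (STO M1): stack=[empty] mem=[0,7,0,0]
After op 3 (push 2): stack=[2] mem=[0,7,0,0]
After op 4 (push 1): stack=[2,1] mem=[0,7,0,0]
After op 5 (+): stack=[3] mem=[0,7,0,0]
After op 6 (STO M0): stack=[empty] mem=[3,7,0,0]
After op 7 (push 3): stack=[3] mem=[3,7,0,0]
After op 8 (push 9): stack=[3,9] mem=[3,7,0,0]
After op 9 (+): stack=[12] mem=[3,7,0,0]
After op 10 (dup): stack=[12,12] mem=[3,7,0,0]
After op 11 (swap): stack=[12,12] mem=[3,7,0,0]
After op 12 (*): stack=[144] mem=[3,7,0,0]
After op 13 (dup): stack=[144,144] mem=[3,7,0,0]
After op 14 (*): stack=[20736] mem=[3,7,0,0]
After op 15 (dup): stack=[20736,20736] mem=[3,7,0,0]
After op 16 (+): stack=[41472] mem=[3,7,0,0]
After op 17 (pop): stack=[empty] mem=[3,7,0,0]
After op 18 (RCL M1): stack=[7] mem=[3,7,0,0]

Answer: [7]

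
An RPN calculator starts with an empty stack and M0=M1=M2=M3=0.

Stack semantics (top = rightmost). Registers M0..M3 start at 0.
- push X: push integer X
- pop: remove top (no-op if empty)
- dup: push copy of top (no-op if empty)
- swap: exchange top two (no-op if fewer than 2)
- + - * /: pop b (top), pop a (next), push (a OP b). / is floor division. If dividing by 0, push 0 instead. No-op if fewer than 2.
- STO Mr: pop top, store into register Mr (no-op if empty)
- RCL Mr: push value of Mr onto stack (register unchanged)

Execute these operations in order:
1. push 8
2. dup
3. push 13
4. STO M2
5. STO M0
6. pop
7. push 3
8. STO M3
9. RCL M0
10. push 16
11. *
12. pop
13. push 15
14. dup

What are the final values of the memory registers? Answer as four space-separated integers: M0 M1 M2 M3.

Answer: 8 0 13 3

Derivation:
After op 1 (push 8): stack=[8] mem=[0,0,0,0]
After op 2 (dup): stack=[8,8] mem=[0,0,0,0]
After op 3 (push 13): stack=[8,8,13] mem=[0,0,0,0]
After op 4 (STO M2): stack=[8,8] mem=[0,0,13,0]
After op 5 (STO M0): stack=[8] mem=[8,0,13,0]
After op 6 (pop): stack=[empty] mem=[8,0,13,0]
After op 7 (push 3): stack=[3] mem=[8,0,13,0]
After op 8 (STO M3): stack=[empty] mem=[8,0,13,3]
After op 9 (RCL M0): stack=[8] mem=[8,0,13,3]
After op 10 (push 16): stack=[8,16] mem=[8,0,13,3]
After op 11 (*): stack=[128] mem=[8,0,13,3]
After op 12 (pop): stack=[empty] mem=[8,0,13,3]
After op 13 (push 15): stack=[15] mem=[8,0,13,3]
After op 14 (dup): stack=[15,15] mem=[8,0,13,3]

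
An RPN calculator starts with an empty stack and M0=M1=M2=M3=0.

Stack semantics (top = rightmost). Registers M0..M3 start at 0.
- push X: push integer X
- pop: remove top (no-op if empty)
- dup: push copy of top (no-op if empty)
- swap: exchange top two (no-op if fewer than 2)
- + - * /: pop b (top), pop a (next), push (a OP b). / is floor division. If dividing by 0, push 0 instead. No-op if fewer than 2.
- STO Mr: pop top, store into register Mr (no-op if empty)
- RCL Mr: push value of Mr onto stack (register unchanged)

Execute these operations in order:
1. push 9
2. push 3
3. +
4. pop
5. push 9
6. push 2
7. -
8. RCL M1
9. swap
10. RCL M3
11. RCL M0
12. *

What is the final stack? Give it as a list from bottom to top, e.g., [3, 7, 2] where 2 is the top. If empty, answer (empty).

Answer: [0, 7, 0]

Derivation:
After op 1 (push 9): stack=[9] mem=[0,0,0,0]
After op 2 (push 3): stack=[9,3] mem=[0,0,0,0]
After op 3 (+): stack=[12] mem=[0,0,0,0]
After op 4 (pop): stack=[empty] mem=[0,0,0,0]
After op 5 (push 9): stack=[9] mem=[0,0,0,0]
After op 6 (push 2): stack=[9,2] mem=[0,0,0,0]
After op 7 (-): stack=[7] mem=[0,0,0,0]
After op 8 (RCL M1): stack=[7,0] mem=[0,0,0,0]
After op 9 (swap): stack=[0,7] mem=[0,0,0,0]
After op 10 (RCL M3): stack=[0,7,0] mem=[0,0,0,0]
After op 11 (RCL M0): stack=[0,7,0,0] mem=[0,0,0,0]
After op 12 (*): stack=[0,7,0] mem=[0,0,0,0]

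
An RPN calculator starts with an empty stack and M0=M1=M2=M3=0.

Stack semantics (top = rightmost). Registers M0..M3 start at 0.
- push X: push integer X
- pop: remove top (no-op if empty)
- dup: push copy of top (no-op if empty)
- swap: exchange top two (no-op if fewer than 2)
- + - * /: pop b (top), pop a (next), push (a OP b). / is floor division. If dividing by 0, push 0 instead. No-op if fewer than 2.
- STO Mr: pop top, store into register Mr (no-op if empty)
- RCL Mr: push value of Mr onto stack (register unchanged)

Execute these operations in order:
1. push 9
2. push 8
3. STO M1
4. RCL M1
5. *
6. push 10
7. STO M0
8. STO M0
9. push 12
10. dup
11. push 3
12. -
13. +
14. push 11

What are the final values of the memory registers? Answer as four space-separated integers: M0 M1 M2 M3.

Answer: 72 8 0 0

Derivation:
After op 1 (push 9): stack=[9] mem=[0,0,0,0]
After op 2 (push 8): stack=[9,8] mem=[0,0,0,0]
After op 3 (STO M1): stack=[9] mem=[0,8,0,0]
After op 4 (RCL M1): stack=[9,8] mem=[0,8,0,0]
After op 5 (*): stack=[72] mem=[0,8,0,0]
After op 6 (push 10): stack=[72,10] mem=[0,8,0,0]
After op 7 (STO M0): stack=[72] mem=[10,8,0,0]
After op 8 (STO M0): stack=[empty] mem=[72,8,0,0]
After op 9 (push 12): stack=[12] mem=[72,8,0,0]
After op 10 (dup): stack=[12,12] mem=[72,8,0,0]
After op 11 (push 3): stack=[12,12,3] mem=[72,8,0,0]
After op 12 (-): stack=[12,9] mem=[72,8,0,0]
After op 13 (+): stack=[21] mem=[72,8,0,0]
After op 14 (push 11): stack=[21,11] mem=[72,8,0,0]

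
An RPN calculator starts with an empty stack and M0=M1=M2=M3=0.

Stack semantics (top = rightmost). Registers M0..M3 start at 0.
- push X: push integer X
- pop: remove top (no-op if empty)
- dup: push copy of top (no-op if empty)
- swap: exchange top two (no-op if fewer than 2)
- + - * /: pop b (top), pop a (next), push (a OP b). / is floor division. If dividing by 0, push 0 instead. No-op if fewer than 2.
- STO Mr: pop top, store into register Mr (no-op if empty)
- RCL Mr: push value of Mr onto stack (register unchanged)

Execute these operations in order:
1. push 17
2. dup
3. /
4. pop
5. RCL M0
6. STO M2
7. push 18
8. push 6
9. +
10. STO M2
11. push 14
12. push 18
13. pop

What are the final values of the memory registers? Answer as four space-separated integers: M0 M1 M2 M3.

After op 1 (push 17): stack=[17] mem=[0,0,0,0]
After op 2 (dup): stack=[17,17] mem=[0,0,0,0]
After op 3 (/): stack=[1] mem=[0,0,0,0]
After op 4 (pop): stack=[empty] mem=[0,0,0,0]
After op 5 (RCL M0): stack=[0] mem=[0,0,0,0]
After op 6 (STO M2): stack=[empty] mem=[0,0,0,0]
After op 7 (push 18): stack=[18] mem=[0,0,0,0]
After op 8 (push 6): stack=[18,6] mem=[0,0,0,0]
After op 9 (+): stack=[24] mem=[0,0,0,0]
After op 10 (STO M2): stack=[empty] mem=[0,0,24,0]
After op 11 (push 14): stack=[14] mem=[0,0,24,0]
After op 12 (push 18): stack=[14,18] mem=[0,0,24,0]
After op 13 (pop): stack=[14] mem=[0,0,24,0]

Answer: 0 0 24 0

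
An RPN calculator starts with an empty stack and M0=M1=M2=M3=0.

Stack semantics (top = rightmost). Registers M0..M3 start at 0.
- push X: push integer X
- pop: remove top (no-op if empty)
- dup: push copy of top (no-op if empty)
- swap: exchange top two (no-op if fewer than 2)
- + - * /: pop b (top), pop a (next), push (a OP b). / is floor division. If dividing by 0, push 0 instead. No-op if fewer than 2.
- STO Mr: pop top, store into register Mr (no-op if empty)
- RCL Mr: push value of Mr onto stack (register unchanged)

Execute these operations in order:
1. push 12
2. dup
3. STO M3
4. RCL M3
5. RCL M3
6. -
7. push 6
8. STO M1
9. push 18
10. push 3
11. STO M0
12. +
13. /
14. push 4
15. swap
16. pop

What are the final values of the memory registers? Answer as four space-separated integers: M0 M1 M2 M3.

Answer: 3 6 0 12

Derivation:
After op 1 (push 12): stack=[12] mem=[0,0,0,0]
After op 2 (dup): stack=[12,12] mem=[0,0,0,0]
After op 3 (STO M3): stack=[12] mem=[0,0,0,12]
After op 4 (RCL M3): stack=[12,12] mem=[0,0,0,12]
After op 5 (RCL M3): stack=[12,12,12] mem=[0,0,0,12]
After op 6 (-): stack=[12,0] mem=[0,0,0,12]
After op 7 (push 6): stack=[12,0,6] mem=[0,0,0,12]
After op 8 (STO M1): stack=[12,0] mem=[0,6,0,12]
After op 9 (push 18): stack=[12,0,18] mem=[0,6,0,12]
After op 10 (push 3): stack=[12,0,18,3] mem=[0,6,0,12]
After op 11 (STO M0): stack=[12,0,18] mem=[3,6,0,12]
After op 12 (+): stack=[12,18] mem=[3,6,0,12]
After op 13 (/): stack=[0] mem=[3,6,0,12]
After op 14 (push 4): stack=[0,4] mem=[3,6,0,12]
After op 15 (swap): stack=[4,0] mem=[3,6,0,12]
After op 16 (pop): stack=[4] mem=[3,6,0,12]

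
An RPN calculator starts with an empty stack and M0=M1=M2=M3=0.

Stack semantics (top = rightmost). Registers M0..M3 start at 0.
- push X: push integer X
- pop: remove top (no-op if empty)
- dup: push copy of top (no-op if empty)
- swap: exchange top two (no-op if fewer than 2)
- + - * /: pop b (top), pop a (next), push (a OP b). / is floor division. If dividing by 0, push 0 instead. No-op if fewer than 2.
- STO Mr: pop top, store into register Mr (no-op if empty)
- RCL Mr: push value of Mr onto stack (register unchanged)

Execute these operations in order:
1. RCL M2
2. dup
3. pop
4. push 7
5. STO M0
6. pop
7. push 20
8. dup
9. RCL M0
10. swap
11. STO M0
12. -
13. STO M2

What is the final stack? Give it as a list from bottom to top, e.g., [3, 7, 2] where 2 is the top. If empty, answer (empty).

Answer: (empty)

Derivation:
After op 1 (RCL M2): stack=[0] mem=[0,0,0,0]
After op 2 (dup): stack=[0,0] mem=[0,0,0,0]
After op 3 (pop): stack=[0] mem=[0,0,0,0]
After op 4 (push 7): stack=[0,7] mem=[0,0,0,0]
After op 5 (STO M0): stack=[0] mem=[7,0,0,0]
After op 6 (pop): stack=[empty] mem=[7,0,0,0]
After op 7 (push 20): stack=[20] mem=[7,0,0,0]
After op 8 (dup): stack=[20,20] mem=[7,0,0,0]
After op 9 (RCL M0): stack=[20,20,7] mem=[7,0,0,0]
After op 10 (swap): stack=[20,7,20] mem=[7,0,0,0]
After op 11 (STO M0): stack=[20,7] mem=[20,0,0,0]
After op 12 (-): stack=[13] mem=[20,0,0,0]
After op 13 (STO M2): stack=[empty] mem=[20,0,13,0]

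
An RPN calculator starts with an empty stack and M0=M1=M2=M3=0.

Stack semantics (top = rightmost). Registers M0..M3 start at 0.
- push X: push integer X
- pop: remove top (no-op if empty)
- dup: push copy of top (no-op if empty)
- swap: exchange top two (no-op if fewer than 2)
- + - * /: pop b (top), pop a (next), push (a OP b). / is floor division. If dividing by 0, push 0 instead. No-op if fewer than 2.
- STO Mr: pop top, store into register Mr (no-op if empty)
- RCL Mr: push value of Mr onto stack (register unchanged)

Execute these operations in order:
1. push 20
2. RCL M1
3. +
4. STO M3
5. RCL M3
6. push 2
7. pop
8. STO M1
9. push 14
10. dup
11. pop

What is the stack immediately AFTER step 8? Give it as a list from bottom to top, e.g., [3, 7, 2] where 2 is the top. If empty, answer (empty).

After op 1 (push 20): stack=[20] mem=[0,0,0,0]
After op 2 (RCL M1): stack=[20,0] mem=[0,0,0,0]
After op 3 (+): stack=[20] mem=[0,0,0,0]
After op 4 (STO M3): stack=[empty] mem=[0,0,0,20]
After op 5 (RCL M3): stack=[20] mem=[0,0,0,20]
After op 6 (push 2): stack=[20,2] mem=[0,0,0,20]
After op 7 (pop): stack=[20] mem=[0,0,0,20]
After op 8 (STO M1): stack=[empty] mem=[0,20,0,20]

(empty)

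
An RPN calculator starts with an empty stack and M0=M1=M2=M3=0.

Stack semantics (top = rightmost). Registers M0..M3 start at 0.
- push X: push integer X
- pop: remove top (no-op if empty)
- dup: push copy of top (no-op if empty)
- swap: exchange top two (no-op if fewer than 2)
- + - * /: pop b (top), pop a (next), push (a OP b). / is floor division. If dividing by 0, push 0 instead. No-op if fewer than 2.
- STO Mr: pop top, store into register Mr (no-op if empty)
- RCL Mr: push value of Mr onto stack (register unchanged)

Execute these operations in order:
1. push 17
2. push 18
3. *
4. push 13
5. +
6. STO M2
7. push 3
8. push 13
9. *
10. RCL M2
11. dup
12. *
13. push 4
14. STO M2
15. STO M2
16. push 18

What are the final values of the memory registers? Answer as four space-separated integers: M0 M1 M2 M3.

Answer: 0 0 101761 0

Derivation:
After op 1 (push 17): stack=[17] mem=[0,0,0,0]
After op 2 (push 18): stack=[17,18] mem=[0,0,0,0]
After op 3 (*): stack=[306] mem=[0,0,0,0]
After op 4 (push 13): stack=[306,13] mem=[0,0,0,0]
After op 5 (+): stack=[319] mem=[0,0,0,0]
After op 6 (STO M2): stack=[empty] mem=[0,0,319,0]
After op 7 (push 3): stack=[3] mem=[0,0,319,0]
After op 8 (push 13): stack=[3,13] mem=[0,0,319,0]
After op 9 (*): stack=[39] mem=[0,0,319,0]
After op 10 (RCL M2): stack=[39,319] mem=[0,0,319,0]
After op 11 (dup): stack=[39,319,319] mem=[0,0,319,0]
After op 12 (*): stack=[39,101761] mem=[0,0,319,0]
After op 13 (push 4): stack=[39,101761,4] mem=[0,0,319,0]
After op 14 (STO M2): stack=[39,101761] mem=[0,0,4,0]
After op 15 (STO M2): stack=[39] mem=[0,0,101761,0]
After op 16 (push 18): stack=[39,18] mem=[0,0,101761,0]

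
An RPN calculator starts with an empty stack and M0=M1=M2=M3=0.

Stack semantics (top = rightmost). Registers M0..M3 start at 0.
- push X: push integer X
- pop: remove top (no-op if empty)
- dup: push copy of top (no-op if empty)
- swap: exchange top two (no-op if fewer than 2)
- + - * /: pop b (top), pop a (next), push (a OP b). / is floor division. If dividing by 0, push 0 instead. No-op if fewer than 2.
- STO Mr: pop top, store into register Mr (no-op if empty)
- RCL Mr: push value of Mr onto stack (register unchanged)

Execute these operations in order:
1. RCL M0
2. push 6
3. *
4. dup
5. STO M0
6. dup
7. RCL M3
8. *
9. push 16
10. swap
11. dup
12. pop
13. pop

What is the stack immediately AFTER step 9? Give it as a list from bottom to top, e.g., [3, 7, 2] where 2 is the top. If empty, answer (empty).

After op 1 (RCL M0): stack=[0] mem=[0,0,0,0]
After op 2 (push 6): stack=[0,6] mem=[0,0,0,0]
After op 3 (*): stack=[0] mem=[0,0,0,0]
After op 4 (dup): stack=[0,0] mem=[0,0,0,0]
After op 5 (STO M0): stack=[0] mem=[0,0,0,0]
After op 6 (dup): stack=[0,0] mem=[0,0,0,0]
After op 7 (RCL M3): stack=[0,0,0] mem=[0,0,0,0]
After op 8 (*): stack=[0,0] mem=[0,0,0,0]
After op 9 (push 16): stack=[0,0,16] mem=[0,0,0,0]

[0, 0, 16]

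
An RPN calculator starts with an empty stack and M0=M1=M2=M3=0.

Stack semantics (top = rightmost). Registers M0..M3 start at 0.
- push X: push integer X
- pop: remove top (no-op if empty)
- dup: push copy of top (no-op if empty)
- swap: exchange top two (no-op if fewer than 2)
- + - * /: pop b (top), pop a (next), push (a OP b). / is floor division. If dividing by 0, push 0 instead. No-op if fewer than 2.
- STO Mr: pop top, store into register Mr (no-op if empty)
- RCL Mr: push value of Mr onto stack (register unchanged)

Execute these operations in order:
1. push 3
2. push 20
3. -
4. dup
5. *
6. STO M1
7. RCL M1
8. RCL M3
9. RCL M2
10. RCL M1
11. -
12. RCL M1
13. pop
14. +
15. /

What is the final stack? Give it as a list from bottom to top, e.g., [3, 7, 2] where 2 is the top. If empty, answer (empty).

After op 1 (push 3): stack=[3] mem=[0,0,0,0]
After op 2 (push 20): stack=[3,20] mem=[0,0,0,0]
After op 3 (-): stack=[-17] mem=[0,0,0,0]
After op 4 (dup): stack=[-17,-17] mem=[0,0,0,0]
After op 5 (*): stack=[289] mem=[0,0,0,0]
After op 6 (STO M1): stack=[empty] mem=[0,289,0,0]
After op 7 (RCL M1): stack=[289] mem=[0,289,0,0]
After op 8 (RCL M3): stack=[289,0] mem=[0,289,0,0]
After op 9 (RCL M2): stack=[289,0,0] mem=[0,289,0,0]
After op 10 (RCL M1): stack=[289,0,0,289] mem=[0,289,0,0]
After op 11 (-): stack=[289,0,-289] mem=[0,289,0,0]
After op 12 (RCL M1): stack=[289,0,-289,289] mem=[0,289,0,0]
After op 13 (pop): stack=[289,0,-289] mem=[0,289,0,0]
After op 14 (+): stack=[289,-289] mem=[0,289,0,0]
After op 15 (/): stack=[-1] mem=[0,289,0,0]

Answer: [-1]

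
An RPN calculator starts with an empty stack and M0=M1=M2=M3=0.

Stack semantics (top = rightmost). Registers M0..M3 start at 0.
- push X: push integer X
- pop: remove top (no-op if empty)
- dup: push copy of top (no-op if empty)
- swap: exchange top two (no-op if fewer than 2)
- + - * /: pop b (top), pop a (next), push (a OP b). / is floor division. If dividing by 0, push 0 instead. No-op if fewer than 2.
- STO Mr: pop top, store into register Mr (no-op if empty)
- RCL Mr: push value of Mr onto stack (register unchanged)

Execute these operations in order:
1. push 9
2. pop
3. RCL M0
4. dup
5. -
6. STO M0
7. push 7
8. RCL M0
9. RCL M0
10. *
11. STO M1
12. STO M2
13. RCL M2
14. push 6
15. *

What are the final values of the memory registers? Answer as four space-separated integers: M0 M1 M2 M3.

After op 1 (push 9): stack=[9] mem=[0,0,0,0]
After op 2 (pop): stack=[empty] mem=[0,0,0,0]
After op 3 (RCL M0): stack=[0] mem=[0,0,0,0]
After op 4 (dup): stack=[0,0] mem=[0,0,0,0]
After op 5 (-): stack=[0] mem=[0,0,0,0]
After op 6 (STO M0): stack=[empty] mem=[0,0,0,0]
After op 7 (push 7): stack=[7] mem=[0,0,0,0]
After op 8 (RCL M0): stack=[7,0] mem=[0,0,0,0]
After op 9 (RCL M0): stack=[7,0,0] mem=[0,0,0,0]
After op 10 (*): stack=[7,0] mem=[0,0,0,0]
After op 11 (STO M1): stack=[7] mem=[0,0,0,0]
After op 12 (STO M2): stack=[empty] mem=[0,0,7,0]
After op 13 (RCL M2): stack=[7] mem=[0,0,7,0]
After op 14 (push 6): stack=[7,6] mem=[0,0,7,0]
After op 15 (*): stack=[42] mem=[0,0,7,0]

Answer: 0 0 7 0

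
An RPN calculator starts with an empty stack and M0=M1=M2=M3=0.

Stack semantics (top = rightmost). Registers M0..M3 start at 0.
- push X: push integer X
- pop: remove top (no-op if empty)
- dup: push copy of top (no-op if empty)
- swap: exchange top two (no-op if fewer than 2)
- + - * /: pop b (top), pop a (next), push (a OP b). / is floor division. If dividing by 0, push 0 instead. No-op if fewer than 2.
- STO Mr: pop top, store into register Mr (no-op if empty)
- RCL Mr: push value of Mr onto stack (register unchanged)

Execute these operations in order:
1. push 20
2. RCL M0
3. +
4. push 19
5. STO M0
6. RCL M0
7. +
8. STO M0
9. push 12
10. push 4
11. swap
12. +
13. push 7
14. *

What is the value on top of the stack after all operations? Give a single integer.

After op 1 (push 20): stack=[20] mem=[0,0,0,0]
After op 2 (RCL M0): stack=[20,0] mem=[0,0,0,0]
After op 3 (+): stack=[20] mem=[0,0,0,0]
After op 4 (push 19): stack=[20,19] mem=[0,0,0,0]
After op 5 (STO M0): stack=[20] mem=[19,0,0,0]
After op 6 (RCL M0): stack=[20,19] mem=[19,0,0,0]
After op 7 (+): stack=[39] mem=[19,0,0,0]
After op 8 (STO M0): stack=[empty] mem=[39,0,0,0]
After op 9 (push 12): stack=[12] mem=[39,0,0,0]
After op 10 (push 4): stack=[12,4] mem=[39,0,0,0]
After op 11 (swap): stack=[4,12] mem=[39,0,0,0]
After op 12 (+): stack=[16] mem=[39,0,0,0]
After op 13 (push 7): stack=[16,7] mem=[39,0,0,0]
After op 14 (*): stack=[112] mem=[39,0,0,0]

Answer: 112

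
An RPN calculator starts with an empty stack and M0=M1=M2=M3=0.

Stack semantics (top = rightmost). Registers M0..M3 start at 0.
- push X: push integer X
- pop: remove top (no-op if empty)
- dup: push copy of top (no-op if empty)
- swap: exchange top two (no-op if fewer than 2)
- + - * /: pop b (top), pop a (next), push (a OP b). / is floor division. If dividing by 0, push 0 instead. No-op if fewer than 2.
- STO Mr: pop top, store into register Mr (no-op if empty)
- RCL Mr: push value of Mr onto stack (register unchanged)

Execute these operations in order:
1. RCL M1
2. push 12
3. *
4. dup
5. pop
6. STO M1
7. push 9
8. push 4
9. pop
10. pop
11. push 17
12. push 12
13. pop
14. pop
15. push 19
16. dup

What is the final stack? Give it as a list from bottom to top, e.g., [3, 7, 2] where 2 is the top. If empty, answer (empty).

Answer: [19, 19]

Derivation:
After op 1 (RCL M1): stack=[0] mem=[0,0,0,0]
After op 2 (push 12): stack=[0,12] mem=[0,0,0,0]
After op 3 (*): stack=[0] mem=[0,0,0,0]
After op 4 (dup): stack=[0,0] mem=[0,0,0,0]
After op 5 (pop): stack=[0] mem=[0,0,0,0]
After op 6 (STO M1): stack=[empty] mem=[0,0,0,0]
After op 7 (push 9): stack=[9] mem=[0,0,0,0]
After op 8 (push 4): stack=[9,4] mem=[0,0,0,0]
After op 9 (pop): stack=[9] mem=[0,0,0,0]
After op 10 (pop): stack=[empty] mem=[0,0,0,0]
After op 11 (push 17): stack=[17] mem=[0,0,0,0]
After op 12 (push 12): stack=[17,12] mem=[0,0,0,0]
After op 13 (pop): stack=[17] mem=[0,0,0,0]
After op 14 (pop): stack=[empty] mem=[0,0,0,0]
After op 15 (push 19): stack=[19] mem=[0,0,0,0]
After op 16 (dup): stack=[19,19] mem=[0,0,0,0]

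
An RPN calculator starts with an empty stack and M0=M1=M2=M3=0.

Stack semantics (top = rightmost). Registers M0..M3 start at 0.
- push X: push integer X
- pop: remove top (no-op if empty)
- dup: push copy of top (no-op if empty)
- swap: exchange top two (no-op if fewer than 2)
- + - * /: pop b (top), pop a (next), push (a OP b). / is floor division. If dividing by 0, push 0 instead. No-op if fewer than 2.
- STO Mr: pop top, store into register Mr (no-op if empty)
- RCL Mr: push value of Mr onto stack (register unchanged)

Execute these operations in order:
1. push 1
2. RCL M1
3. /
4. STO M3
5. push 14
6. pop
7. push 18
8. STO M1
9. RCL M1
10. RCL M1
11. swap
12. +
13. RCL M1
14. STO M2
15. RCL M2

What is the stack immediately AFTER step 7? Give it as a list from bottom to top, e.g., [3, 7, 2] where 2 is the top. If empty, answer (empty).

After op 1 (push 1): stack=[1] mem=[0,0,0,0]
After op 2 (RCL M1): stack=[1,0] mem=[0,0,0,0]
After op 3 (/): stack=[0] mem=[0,0,0,0]
After op 4 (STO M3): stack=[empty] mem=[0,0,0,0]
After op 5 (push 14): stack=[14] mem=[0,0,0,0]
After op 6 (pop): stack=[empty] mem=[0,0,0,0]
After op 7 (push 18): stack=[18] mem=[0,0,0,0]

[18]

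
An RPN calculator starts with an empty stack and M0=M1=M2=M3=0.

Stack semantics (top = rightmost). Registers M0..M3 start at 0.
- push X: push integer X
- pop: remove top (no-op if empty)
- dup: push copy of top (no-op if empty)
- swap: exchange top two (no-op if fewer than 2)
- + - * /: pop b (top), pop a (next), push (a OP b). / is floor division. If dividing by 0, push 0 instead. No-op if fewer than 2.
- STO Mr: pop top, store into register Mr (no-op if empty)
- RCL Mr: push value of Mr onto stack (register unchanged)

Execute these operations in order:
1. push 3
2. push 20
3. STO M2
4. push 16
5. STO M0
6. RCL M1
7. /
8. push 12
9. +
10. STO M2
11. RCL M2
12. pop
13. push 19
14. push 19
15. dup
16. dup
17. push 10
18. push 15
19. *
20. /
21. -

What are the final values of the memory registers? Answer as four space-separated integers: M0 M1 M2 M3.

Answer: 16 0 12 0

Derivation:
After op 1 (push 3): stack=[3] mem=[0,0,0,0]
After op 2 (push 20): stack=[3,20] mem=[0,0,0,0]
After op 3 (STO M2): stack=[3] mem=[0,0,20,0]
After op 4 (push 16): stack=[3,16] mem=[0,0,20,0]
After op 5 (STO M0): stack=[3] mem=[16,0,20,0]
After op 6 (RCL M1): stack=[3,0] mem=[16,0,20,0]
After op 7 (/): stack=[0] mem=[16,0,20,0]
After op 8 (push 12): stack=[0,12] mem=[16,0,20,0]
After op 9 (+): stack=[12] mem=[16,0,20,0]
After op 10 (STO M2): stack=[empty] mem=[16,0,12,0]
After op 11 (RCL M2): stack=[12] mem=[16,0,12,0]
After op 12 (pop): stack=[empty] mem=[16,0,12,0]
After op 13 (push 19): stack=[19] mem=[16,0,12,0]
After op 14 (push 19): stack=[19,19] mem=[16,0,12,0]
After op 15 (dup): stack=[19,19,19] mem=[16,0,12,0]
After op 16 (dup): stack=[19,19,19,19] mem=[16,0,12,0]
After op 17 (push 10): stack=[19,19,19,19,10] mem=[16,0,12,0]
After op 18 (push 15): stack=[19,19,19,19,10,15] mem=[16,0,12,0]
After op 19 (*): stack=[19,19,19,19,150] mem=[16,0,12,0]
After op 20 (/): stack=[19,19,19,0] mem=[16,0,12,0]
After op 21 (-): stack=[19,19,19] mem=[16,0,12,0]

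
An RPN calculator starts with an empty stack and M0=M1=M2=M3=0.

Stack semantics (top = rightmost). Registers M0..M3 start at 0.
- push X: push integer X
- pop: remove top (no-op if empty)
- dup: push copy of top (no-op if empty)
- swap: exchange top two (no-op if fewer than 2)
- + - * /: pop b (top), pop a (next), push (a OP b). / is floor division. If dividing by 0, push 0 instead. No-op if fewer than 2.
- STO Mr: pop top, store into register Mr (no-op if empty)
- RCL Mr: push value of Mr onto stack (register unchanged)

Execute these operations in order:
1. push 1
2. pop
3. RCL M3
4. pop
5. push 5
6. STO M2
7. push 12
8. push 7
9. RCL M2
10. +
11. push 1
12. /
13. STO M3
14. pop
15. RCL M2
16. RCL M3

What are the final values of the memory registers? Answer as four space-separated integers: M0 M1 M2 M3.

Answer: 0 0 5 12

Derivation:
After op 1 (push 1): stack=[1] mem=[0,0,0,0]
After op 2 (pop): stack=[empty] mem=[0,0,0,0]
After op 3 (RCL M3): stack=[0] mem=[0,0,0,0]
After op 4 (pop): stack=[empty] mem=[0,0,0,0]
After op 5 (push 5): stack=[5] mem=[0,0,0,0]
After op 6 (STO M2): stack=[empty] mem=[0,0,5,0]
After op 7 (push 12): stack=[12] mem=[0,0,5,0]
After op 8 (push 7): stack=[12,7] mem=[0,0,5,0]
After op 9 (RCL M2): stack=[12,7,5] mem=[0,0,5,0]
After op 10 (+): stack=[12,12] mem=[0,0,5,0]
After op 11 (push 1): stack=[12,12,1] mem=[0,0,5,0]
After op 12 (/): stack=[12,12] mem=[0,0,5,0]
After op 13 (STO M3): stack=[12] mem=[0,0,5,12]
After op 14 (pop): stack=[empty] mem=[0,0,5,12]
After op 15 (RCL M2): stack=[5] mem=[0,0,5,12]
After op 16 (RCL M3): stack=[5,12] mem=[0,0,5,12]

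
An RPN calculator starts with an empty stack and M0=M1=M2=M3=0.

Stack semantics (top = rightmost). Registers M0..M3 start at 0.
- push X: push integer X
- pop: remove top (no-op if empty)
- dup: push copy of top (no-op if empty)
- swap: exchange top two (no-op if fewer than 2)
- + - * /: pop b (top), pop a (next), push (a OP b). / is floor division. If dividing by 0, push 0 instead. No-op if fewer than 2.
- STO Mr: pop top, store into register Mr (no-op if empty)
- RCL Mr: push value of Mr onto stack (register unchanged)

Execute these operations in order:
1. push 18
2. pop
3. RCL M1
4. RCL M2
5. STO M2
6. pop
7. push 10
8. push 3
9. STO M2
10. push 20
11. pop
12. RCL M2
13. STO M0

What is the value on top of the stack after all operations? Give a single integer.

After op 1 (push 18): stack=[18] mem=[0,0,0,0]
After op 2 (pop): stack=[empty] mem=[0,0,0,0]
After op 3 (RCL M1): stack=[0] mem=[0,0,0,0]
After op 4 (RCL M2): stack=[0,0] mem=[0,0,0,0]
After op 5 (STO M2): stack=[0] mem=[0,0,0,0]
After op 6 (pop): stack=[empty] mem=[0,0,0,0]
After op 7 (push 10): stack=[10] mem=[0,0,0,0]
After op 8 (push 3): stack=[10,3] mem=[0,0,0,0]
After op 9 (STO M2): stack=[10] mem=[0,0,3,0]
After op 10 (push 20): stack=[10,20] mem=[0,0,3,0]
After op 11 (pop): stack=[10] mem=[0,0,3,0]
After op 12 (RCL M2): stack=[10,3] mem=[0,0,3,0]
After op 13 (STO M0): stack=[10] mem=[3,0,3,0]

Answer: 10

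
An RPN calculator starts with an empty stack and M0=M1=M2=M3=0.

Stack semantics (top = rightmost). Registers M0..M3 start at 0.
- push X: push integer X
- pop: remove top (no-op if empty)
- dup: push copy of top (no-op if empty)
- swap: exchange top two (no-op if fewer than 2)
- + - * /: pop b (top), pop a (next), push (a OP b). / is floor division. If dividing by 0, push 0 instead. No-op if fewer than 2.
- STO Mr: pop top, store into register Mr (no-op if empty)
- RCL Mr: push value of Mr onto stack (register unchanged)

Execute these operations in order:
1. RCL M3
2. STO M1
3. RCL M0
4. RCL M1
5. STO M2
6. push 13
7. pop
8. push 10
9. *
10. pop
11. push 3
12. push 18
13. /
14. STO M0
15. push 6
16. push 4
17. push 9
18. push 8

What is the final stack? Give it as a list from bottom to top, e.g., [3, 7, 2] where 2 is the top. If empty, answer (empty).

After op 1 (RCL M3): stack=[0] mem=[0,0,0,0]
After op 2 (STO M1): stack=[empty] mem=[0,0,0,0]
After op 3 (RCL M0): stack=[0] mem=[0,0,0,0]
After op 4 (RCL M1): stack=[0,0] mem=[0,0,0,0]
After op 5 (STO M2): stack=[0] mem=[0,0,0,0]
After op 6 (push 13): stack=[0,13] mem=[0,0,0,0]
After op 7 (pop): stack=[0] mem=[0,0,0,0]
After op 8 (push 10): stack=[0,10] mem=[0,0,0,0]
After op 9 (*): stack=[0] mem=[0,0,0,0]
After op 10 (pop): stack=[empty] mem=[0,0,0,0]
After op 11 (push 3): stack=[3] mem=[0,0,0,0]
After op 12 (push 18): stack=[3,18] mem=[0,0,0,0]
After op 13 (/): stack=[0] mem=[0,0,0,0]
After op 14 (STO M0): stack=[empty] mem=[0,0,0,0]
After op 15 (push 6): stack=[6] mem=[0,0,0,0]
After op 16 (push 4): stack=[6,4] mem=[0,0,0,0]
After op 17 (push 9): stack=[6,4,9] mem=[0,0,0,0]
After op 18 (push 8): stack=[6,4,9,8] mem=[0,0,0,0]

Answer: [6, 4, 9, 8]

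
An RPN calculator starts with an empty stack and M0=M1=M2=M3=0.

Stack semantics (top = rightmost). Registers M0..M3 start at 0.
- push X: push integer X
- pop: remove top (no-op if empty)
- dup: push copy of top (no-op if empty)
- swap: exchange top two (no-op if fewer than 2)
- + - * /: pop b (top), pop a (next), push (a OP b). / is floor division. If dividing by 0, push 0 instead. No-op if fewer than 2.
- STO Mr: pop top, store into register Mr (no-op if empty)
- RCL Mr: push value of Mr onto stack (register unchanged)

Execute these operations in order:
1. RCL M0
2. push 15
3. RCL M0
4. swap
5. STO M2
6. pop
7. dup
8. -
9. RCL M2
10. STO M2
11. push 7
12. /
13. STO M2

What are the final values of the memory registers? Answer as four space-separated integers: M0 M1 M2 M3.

Answer: 0 0 0 0

Derivation:
After op 1 (RCL M0): stack=[0] mem=[0,0,0,0]
After op 2 (push 15): stack=[0,15] mem=[0,0,0,0]
After op 3 (RCL M0): stack=[0,15,0] mem=[0,0,0,0]
After op 4 (swap): stack=[0,0,15] mem=[0,0,0,0]
After op 5 (STO M2): stack=[0,0] mem=[0,0,15,0]
After op 6 (pop): stack=[0] mem=[0,0,15,0]
After op 7 (dup): stack=[0,0] mem=[0,0,15,0]
After op 8 (-): stack=[0] mem=[0,0,15,0]
After op 9 (RCL M2): stack=[0,15] mem=[0,0,15,0]
After op 10 (STO M2): stack=[0] mem=[0,0,15,0]
After op 11 (push 7): stack=[0,7] mem=[0,0,15,0]
After op 12 (/): stack=[0] mem=[0,0,15,0]
After op 13 (STO M2): stack=[empty] mem=[0,0,0,0]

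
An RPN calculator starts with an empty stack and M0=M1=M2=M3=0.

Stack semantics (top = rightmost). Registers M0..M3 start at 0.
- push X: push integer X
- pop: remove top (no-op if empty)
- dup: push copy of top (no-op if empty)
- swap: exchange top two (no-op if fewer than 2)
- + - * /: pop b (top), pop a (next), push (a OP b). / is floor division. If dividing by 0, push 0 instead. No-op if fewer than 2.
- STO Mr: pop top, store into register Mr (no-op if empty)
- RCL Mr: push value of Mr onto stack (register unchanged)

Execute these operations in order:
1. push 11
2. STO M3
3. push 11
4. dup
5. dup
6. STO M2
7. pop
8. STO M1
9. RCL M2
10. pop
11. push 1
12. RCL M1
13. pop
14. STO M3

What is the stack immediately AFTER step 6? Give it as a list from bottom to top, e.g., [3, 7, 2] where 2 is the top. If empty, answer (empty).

After op 1 (push 11): stack=[11] mem=[0,0,0,0]
After op 2 (STO M3): stack=[empty] mem=[0,0,0,11]
After op 3 (push 11): stack=[11] mem=[0,0,0,11]
After op 4 (dup): stack=[11,11] mem=[0,0,0,11]
After op 5 (dup): stack=[11,11,11] mem=[0,0,0,11]
After op 6 (STO M2): stack=[11,11] mem=[0,0,11,11]

[11, 11]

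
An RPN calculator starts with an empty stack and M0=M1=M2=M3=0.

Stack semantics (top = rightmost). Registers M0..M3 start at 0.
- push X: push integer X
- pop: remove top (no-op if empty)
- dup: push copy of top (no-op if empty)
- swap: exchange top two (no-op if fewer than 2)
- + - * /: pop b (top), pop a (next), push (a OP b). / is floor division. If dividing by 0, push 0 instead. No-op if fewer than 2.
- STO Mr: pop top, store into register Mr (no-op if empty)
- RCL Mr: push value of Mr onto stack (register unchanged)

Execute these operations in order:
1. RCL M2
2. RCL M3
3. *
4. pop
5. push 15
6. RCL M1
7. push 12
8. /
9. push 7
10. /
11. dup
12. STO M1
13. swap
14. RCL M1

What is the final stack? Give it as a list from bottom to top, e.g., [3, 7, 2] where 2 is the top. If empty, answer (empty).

Answer: [0, 15, 0]

Derivation:
After op 1 (RCL M2): stack=[0] mem=[0,0,0,0]
After op 2 (RCL M3): stack=[0,0] mem=[0,0,0,0]
After op 3 (*): stack=[0] mem=[0,0,0,0]
After op 4 (pop): stack=[empty] mem=[0,0,0,0]
After op 5 (push 15): stack=[15] mem=[0,0,0,0]
After op 6 (RCL M1): stack=[15,0] mem=[0,0,0,0]
After op 7 (push 12): stack=[15,0,12] mem=[0,0,0,0]
After op 8 (/): stack=[15,0] mem=[0,0,0,0]
After op 9 (push 7): stack=[15,0,7] mem=[0,0,0,0]
After op 10 (/): stack=[15,0] mem=[0,0,0,0]
After op 11 (dup): stack=[15,0,0] mem=[0,0,0,0]
After op 12 (STO M1): stack=[15,0] mem=[0,0,0,0]
After op 13 (swap): stack=[0,15] mem=[0,0,0,0]
After op 14 (RCL M1): stack=[0,15,0] mem=[0,0,0,0]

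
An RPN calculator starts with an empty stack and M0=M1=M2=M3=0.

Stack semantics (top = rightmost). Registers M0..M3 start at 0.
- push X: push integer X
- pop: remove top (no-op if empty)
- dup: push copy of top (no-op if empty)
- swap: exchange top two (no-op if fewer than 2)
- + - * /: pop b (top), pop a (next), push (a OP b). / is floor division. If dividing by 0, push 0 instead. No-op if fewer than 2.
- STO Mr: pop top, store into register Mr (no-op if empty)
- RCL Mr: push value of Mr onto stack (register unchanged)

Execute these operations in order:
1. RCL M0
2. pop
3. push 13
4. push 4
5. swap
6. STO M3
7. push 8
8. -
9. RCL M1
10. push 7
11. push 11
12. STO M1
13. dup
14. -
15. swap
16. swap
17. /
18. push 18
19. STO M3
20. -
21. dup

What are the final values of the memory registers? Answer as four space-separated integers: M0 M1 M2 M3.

Answer: 0 11 0 18

Derivation:
After op 1 (RCL M0): stack=[0] mem=[0,0,0,0]
After op 2 (pop): stack=[empty] mem=[0,0,0,0]
After op 3 (push 13): stack=[13] mem=[0,0,0,0]
After op 4 (push 4): stack=[13,4] mem=[0,0,0,0]
After op 5 (swap): stack=[4,13] mem=[0,0,0,0]
After op 6 (STO M3): stack=[4] mem=[0,0,0,13]
After op 7 (push 8): stack=[4,8] mem=[0,0,0,13]
After op 8 (-): stack=[-4] mem=[0,0,0,13]
After op 9 (RCL M1): stack=[-4,0] mem=[0,0,0,13]
After op 10 (push 7): stack=[-4,0,7] mem=[0,0,0,13]
After op 11 (push 11): stack=[-4,0,7,11] mem=[0,0,0,13]
After op 12 (STO M1): stack=[-4,0,7] mem=[0,11,0,13]
After op 13 (dup): stack=[-4,0,7,7] mem=[0,11,0,13]
After op 14 (-): stack=[-4,0,0] mem=[0,11,0,13]
After op 15 (swap): stack=[-4,0,0] mem=[0,11,0,13]
After op 16 (swap): stack=[-4,0,0] mem=[0,11,0,13]
After op 17 (/): stack=[-4,0] mem=[0,11,0,13]
After op 18 (push 18): stack=[-4,0,18] mem=[0,11,0,13]
After op 19 (STO M3): stack=[-4,0] mem=[0,11,0,18]
After op 20 (-): stack=[-4] mem=[0,11,0,18]
After op 21 (dup): stack=[-4,-4] mem=[0,11,0,18]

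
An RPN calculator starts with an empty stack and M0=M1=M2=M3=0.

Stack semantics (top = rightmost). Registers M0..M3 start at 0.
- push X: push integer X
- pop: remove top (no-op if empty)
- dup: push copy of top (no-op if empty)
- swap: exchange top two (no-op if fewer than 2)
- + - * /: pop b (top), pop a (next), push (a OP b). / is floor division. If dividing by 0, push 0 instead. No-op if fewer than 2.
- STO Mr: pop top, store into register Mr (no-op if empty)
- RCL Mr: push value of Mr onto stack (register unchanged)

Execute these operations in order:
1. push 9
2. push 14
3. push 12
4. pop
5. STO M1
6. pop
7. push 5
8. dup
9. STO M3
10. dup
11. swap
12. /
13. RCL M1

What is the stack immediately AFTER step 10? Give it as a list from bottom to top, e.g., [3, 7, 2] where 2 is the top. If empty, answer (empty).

After op 1 (push 9): stack=[9] mem=[0,0,0,0]
After op 2 (push 14): stack=[9,14] mem=[0,0,0,0]
After op 3 (push 12): stack=[9,14,12] mem=[0,0,0,0]
After op 4 (pop): stack=[9,14] mem=[0,0,0,0]
After op 5 (STO M1): stack=[9] mem=[0,14,0,0]
After op 6 (pop): stack=[empty] mem=[0,14,0,0]
After op 7 (push 5): stack=[5] mem=[0,14,0,0]
After op 8 (dup): stack=[5,5] mem=[0,14,0,0]
After op 9 (STO M3): stack=[5] mem=[0,14,0,5]
After op 10 (dup): stack=[5,5] mem=[0,14,0,5]

[5, 5]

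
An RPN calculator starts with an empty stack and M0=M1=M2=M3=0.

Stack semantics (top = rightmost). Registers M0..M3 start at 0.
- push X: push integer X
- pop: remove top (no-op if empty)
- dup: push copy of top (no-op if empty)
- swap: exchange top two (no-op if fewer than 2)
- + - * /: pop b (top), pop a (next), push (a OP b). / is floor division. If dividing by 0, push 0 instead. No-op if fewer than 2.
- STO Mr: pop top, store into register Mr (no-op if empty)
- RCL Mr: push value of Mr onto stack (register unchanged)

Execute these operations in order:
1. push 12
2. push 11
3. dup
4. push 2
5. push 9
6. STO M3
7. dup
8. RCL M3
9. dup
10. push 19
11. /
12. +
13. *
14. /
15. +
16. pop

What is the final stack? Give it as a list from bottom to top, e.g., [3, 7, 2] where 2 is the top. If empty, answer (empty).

Answer: [12, 11]

Derivation:
After op 1 (push 12): stack=[12] mem=[0,0,0,0]
After op 2 (push 11): stack=[12,11] mem=[0,0,0,0]
After op 3 (dup): stack=[12,11,11] mem=[0,0,0,0]
After op 4 (push 2): stack=[12,11,11,2] mem=[0,0,0,0]
After op 5 (push 9): stack=[12,11,11,2,9] mem=[0,0,0,0]
After op 6 (STO M3): stack=[12,11,11,2] mem=[0,0,0,9]
After op 7 (dup): stack=[12,11,11,2,2] mem=[0,0,0,9]
After op 8 (RCL M3): stack=[12,11,11,2,2,9] mem=[0,0,0,9]
After op 9 (dup): stack=[12,11,11,2,2,9,9] mem=[0,0,0,9]
After op 10 (push 19): stack=[12,11,11,2,2,9,9,19] mem=[0,0,0,9]
After op 11 (/): stack=[12,11,11,2,2,9,0] mem=[0,0,0,9]
After op 12 (+): stack=[12,11,11,2,2,9] mem=[0,0,0,9]
After op 13 (*): stack=[12,11,11,2,18] mem=[0,0,0,9]
After op 14 (/): stack=[12,11,11,0] mem=[0,0,0,9]
After op 15 (+): stack=[12,11,11] mem=[0,0,0,9]
After op 16 (pop): stack=[12,11] mem=[0,0,0,9]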